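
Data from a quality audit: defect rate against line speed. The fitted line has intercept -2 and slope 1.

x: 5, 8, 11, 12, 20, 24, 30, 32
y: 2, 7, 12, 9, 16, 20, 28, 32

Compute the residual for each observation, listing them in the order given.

-1, 1, 3, -1, -2, -2, 0, 2

x=5: ŷ = -2 + 5 = 3; r = 2 − 3 = -1
x=8: ŷ = -2 + 8 = 6; r = 7 − 6 = 1
x=11: ŷ = -2 + 11 = 9; r = 12 − 9 = 3
x=12: ŷ = -2 + 12 = 10; r = 9 − 10 = -1
x=20: ŷ = -2 + 20 = 18; r = 16 − 18 = -2
x=24: ŷ = -2 + 24 = 22; r = 20 − 22 = -2
x=30: ŷ = -2 + 30 = 28; r = 28 − 28 = 0
x=32: ŷ = -2 + 32 = 30; r = 32 − 30 = 2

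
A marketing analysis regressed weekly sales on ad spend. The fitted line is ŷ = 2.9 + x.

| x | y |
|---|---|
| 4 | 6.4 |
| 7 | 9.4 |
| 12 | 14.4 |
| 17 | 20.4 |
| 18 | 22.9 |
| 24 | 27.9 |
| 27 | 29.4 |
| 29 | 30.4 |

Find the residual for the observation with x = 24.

ŷ = 2.9 + 24 = 26.9
e = 27.9 − 26.9 = 1

e = 1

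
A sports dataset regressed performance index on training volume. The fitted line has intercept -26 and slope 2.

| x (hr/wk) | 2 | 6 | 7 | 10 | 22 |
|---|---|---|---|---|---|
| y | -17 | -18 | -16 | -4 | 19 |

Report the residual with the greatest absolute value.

x=2: ŷ = -26 + 2·2 = -22; e = -17 − (-22) = 5
x=6: ŷ = -26 + 2·6 = -14; e = -18 − (-14) = -4
x=7: ŷ = -26 + 2·7 = -12; e = -16 − (-12) = -4
x=10: ŷ = -26 + 2·10 = -6; e = -4 − (-6) = 2
x=22: ŷ = -26 + 2·22 = 18; e = 19 − 18 = 1
Largest |e| is 5 at x = 2, residual 5.

e = 5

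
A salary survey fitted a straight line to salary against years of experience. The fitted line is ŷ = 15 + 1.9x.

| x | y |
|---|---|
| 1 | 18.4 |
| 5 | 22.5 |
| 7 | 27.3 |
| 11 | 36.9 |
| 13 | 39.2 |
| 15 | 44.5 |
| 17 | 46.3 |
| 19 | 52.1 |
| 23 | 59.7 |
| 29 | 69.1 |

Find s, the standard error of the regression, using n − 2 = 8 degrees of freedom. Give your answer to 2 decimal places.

s = 1.30

x=1: ŷ = 15 + 1.9·1 = 16.9; r = 18.4 − 16.9 = 1.5
x=5: ŷ = 15 + 1.9·5 = 24.5; r = 22.5 − 24.5 = -2
x=7: ŷ = 15 + 1.9·7 = 28.3; r = 27.3 − 28.3 = -1
x=11: ŷ = 15 + 1.9·11 = 35.9; r = 36.9 − 35.9 = 1
x=13: ŷ = 15 + 1.9·13 = 39.7; r = 39.2 − 39.7 = -0.5
x=15: ŷ = 15 + 1.9·15 = 43.5; r = 44.5 − 43.5 = 1
x=17: ŷ = 15 + 1.9·17 = 47.3; r = 46.3 − 47.3 = -1
x=19: ŷ = 15 + 1.9·19 = 51.1; r = 52.1 − 51.1 = 1
x=23: ŷ = 15 + 1.9·23 = 58.7; r = 59.7 − 58.7 = 1
x=29: ŷ = 15 + 1.9·29 = 70.1; r = 69.1 − 70.1 = -1
SSE = 2.25 + 4 + 1 + 1 + 0.25 + 1 + 1 + 1 + 1 + 1 = 13.5
s = √(13.5/8) = √1.6875 ≈ 1.30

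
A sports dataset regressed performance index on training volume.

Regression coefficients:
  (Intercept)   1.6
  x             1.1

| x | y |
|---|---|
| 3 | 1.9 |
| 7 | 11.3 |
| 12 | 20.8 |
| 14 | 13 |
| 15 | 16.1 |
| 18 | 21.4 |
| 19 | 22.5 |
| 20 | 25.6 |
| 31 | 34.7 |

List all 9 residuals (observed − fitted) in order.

-3, 2, 6, -4, -2, 0, 0, 2, -1

x=3: ŷ = 1.6 + 1.1·3 = 4.9; r = 1.9 − 4.9 = -3
x=7: ŷ = 1.6 + 1.1·7 = 9.3; r = 11.3 − 9.3 = 2
x=12: ŷ = 1.6 + 1.1·12 = 14.8; r = 20.8 − 14.8 = 6
x=14: ŷ = 1.6 + 1.1·14 = 17; r = 13 − 17 = -4
x=15: ŷ = 1.6 + 1.1·15 = 18.1; r = 16.1 − 18.1 = -2
x=18: ŷ = 1.6 + 1.1·18 = 21.4; r = 21.4 − 21.4 = 0
x=19: ŷ = 1.6 + 1.1·19 = 22.5; r = 22.5 − 22.5 = 0
x=20: ŷ = 1.6 + 1.1·20 = 23.6; r = 25.6 − 23.6 = 2
x=31: ŷ = 1.6 + 1.1·31 = 35.7; r = 34.7 − 35.7 = -1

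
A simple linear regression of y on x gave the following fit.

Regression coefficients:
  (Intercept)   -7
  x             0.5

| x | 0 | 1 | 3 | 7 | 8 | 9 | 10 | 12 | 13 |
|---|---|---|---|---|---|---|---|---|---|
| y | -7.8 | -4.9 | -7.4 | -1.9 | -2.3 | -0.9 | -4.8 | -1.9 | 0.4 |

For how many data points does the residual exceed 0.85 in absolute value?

7

x=0: ŷ = -7 + 0.5·0 = -7; e = -7.8 − (-7) = -0.8
x=1: ŷ = -7 + 0.5·1 = -6.5; e = -4.9 − (-6.5) = 1.6
x=3: ŷ = -7 + 0.5·3 = -5.5; e = -7.4 − (-5.5) = -1.9
x=7: ŷ = -7 + 0.5·7 = -3.5; e = -1.9 − (-3.5) = 1.6
x=8: ŷ = -7 + 0.5·8 = -3; e = -2.3 − (-3) = 0.7
x=9: ŷ = -7 + 0.5·9 = -2.5; e = -0.9 − (-2.5) = 1.6
x=10: ŷ = -7 + 0.5·10 = -2; e = -4.8 − (-2) = -2.8
x=12: ŷ = -7 + 0.5·12 = -1; e = -1.9 − (-1) = -0.9
x=13: ŷ = -7 + 0.5·13 = -0.5; e = 0.4 − (-0.5) = 0.9
|e| > 0.85: x=1 (|e|=1.6), x=3 (|e|=1.9), x=7 (|e|=1.6), x=9 (|e|=1.6), x=10 (|e|=2.8), x=12 (|e|=0.9), x=13 (|e|=0.9) → 7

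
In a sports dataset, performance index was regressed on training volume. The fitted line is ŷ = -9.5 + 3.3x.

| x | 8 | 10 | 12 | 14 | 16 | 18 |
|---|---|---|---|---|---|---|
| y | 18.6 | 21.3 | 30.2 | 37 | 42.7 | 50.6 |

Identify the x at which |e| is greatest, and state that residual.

x = 10, e = -2.2

x=8: ŷ = -9.5 + 3.3·8 = 16.9; e = 18.6 − 16.9 = 1.7
x=10: ŷ = -9.5 + 3.3·10 = 23.5; e = 21.3 − 23.5 = -2.2
x=12: ŷ = -9.5 + 3.3·12 = 30.1; e = 30.2 − 30.1 = 0.1
x=14: ŷ = -9.5 + 3.3·14 = 36.7; e = 37 − 36.7 = 0.3
x=16: ŷ = -9.5 + 3.3·16 = 43.3; e = 42.7 − 43.3 = -0.6
x=18: ŷ = -9.5 + 3.3·18 = 49.9; e = 50.6 − 49.9 = 0.7
Largest |e| is 2.2 at x = 10, residual -2.2.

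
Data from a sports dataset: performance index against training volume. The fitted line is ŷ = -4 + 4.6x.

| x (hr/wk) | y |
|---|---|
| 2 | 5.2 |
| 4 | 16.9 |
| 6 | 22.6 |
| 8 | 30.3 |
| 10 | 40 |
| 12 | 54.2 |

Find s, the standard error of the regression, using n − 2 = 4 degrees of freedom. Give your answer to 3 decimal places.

x=2: ŷ = -4 + 4.6·2 = 5.2; r = 5.2 − 5.2 = 0
x=4: ŷ = -4 + 4.6·4 = 14.4; r = 16.9 − 14.4 = 2.5
x=6: ŷ = -4 + 4.6·6 = 23.6; r = 22.6 − 23.6 = -1
x=8: ŷ = -4 + 4.6·8 = 32.8; r = 30.3 − 32.8 = -2.5
x=10: ŷ = -4 + 4.6·10 = 42; r = 40 − 42 = -2
x=12: ŷ = -4 + 4.6·12 = 51.2; r = 54.2 − 51.2 = 3
SSE = 0 + 6.25 + 1 + 6.25 + 4 + 9 = 26.5
s = √(26.5/4) = √6.625 ≈ 2.574

s = 2.574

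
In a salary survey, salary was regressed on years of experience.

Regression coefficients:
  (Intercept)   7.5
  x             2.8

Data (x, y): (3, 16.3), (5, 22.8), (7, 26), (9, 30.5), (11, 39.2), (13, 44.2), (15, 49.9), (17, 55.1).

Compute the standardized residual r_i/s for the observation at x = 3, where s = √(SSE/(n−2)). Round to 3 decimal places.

0.327

x=3: ŷ = 7.5 + 2.8·3 = 15.9; r = 16.3 − 15.9 = 0.4
x=5: ŷ = 7.5 + 2.8·5 = 21.5; r = 22.8 − 21.5 = 1.3
x=7: ŷ = 7.5 + 2.8·7 = 27.1; r = 26 − 27.1 = -1.1
x=9: ŷ = 7.5 + 2.8·9 = 32.7; r = 30.5 − 32.7 = -2.2
x=11: ŷ = 7.5 + 2.8·11 = 38.3; r = 39.2 − 38.3 = 0.9
x=13: ŷ = 7.5 + 2.8·13 = 43.9; r = 44.2 − 43.9 = 0.3
x=15: ŷ = 7.5 + 2.8·15 = 49.5; r = 49.9 − 49.5 = 0.4
x=17: ŷ = 7.5 + 2.8·17 = 55.1; r = 55.1 − 55.1 = 0
SSE = 0.16 + 1.69 + 1.21 + 4.84 + 0.81 + 0.09 + 0.16 + 0 = 8.96
s = √(8.96/6) = 1.22202
r/s = 0.4 / 1.22202 = 0.327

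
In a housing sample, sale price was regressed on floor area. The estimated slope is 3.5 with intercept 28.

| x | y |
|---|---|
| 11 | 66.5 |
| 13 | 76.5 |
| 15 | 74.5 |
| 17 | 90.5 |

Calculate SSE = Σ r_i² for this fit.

x=11: ŷ = 28 + 3.5·11 = 66.5; r = 66.5 − 66.5 = 0
x=13: ŷ = 28 + 3.5·13 = 73.5; r = 76.5 − 73.5 = 3
x=15: ŷ = 28 + 3.5·15 = 80.5; r = 74.5 − 80.5 = -6
x=17: ŷ = 28 + 3.5·17 = 87.5; r = 90.5 − 87.5 = 3
SSE = 0 + 9 + 36 + 9 = 54

SSE = 54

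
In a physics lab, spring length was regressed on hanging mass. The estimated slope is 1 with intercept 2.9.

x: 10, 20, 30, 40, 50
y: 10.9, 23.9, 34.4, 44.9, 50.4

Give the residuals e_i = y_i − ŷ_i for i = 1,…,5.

-2, 1, 1.5, 2, -2.5

x=10: ŷ = 2.9 + 10 = 12.9; e = 10.9 − 12.9 = -2
x=20: ŷ = 2.9 + 20 = 22.9; e = 23.9 − 22.9 = 1
x=30: ŷ = 2.9 + 30 = 32.9; e = 34.4 − 32.9 = 1.5
x=40: ŷ = 2.9 + 40 = 42.9; e = 44.9 − 42.9 = 2
x=50: ŷ = 2.9 + 50 = 52.9; e = 50.4 − 52.9 = -2.5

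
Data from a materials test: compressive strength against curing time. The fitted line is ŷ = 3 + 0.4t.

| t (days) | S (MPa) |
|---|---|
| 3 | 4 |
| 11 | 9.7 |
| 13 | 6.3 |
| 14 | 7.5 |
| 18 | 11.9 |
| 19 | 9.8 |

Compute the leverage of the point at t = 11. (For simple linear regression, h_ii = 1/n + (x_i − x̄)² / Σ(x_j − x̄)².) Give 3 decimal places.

t̄ = (3 + 11 + 13 + 14 + 18 + 19)/6 = 13
Σ(t − t̄)² = 100 + 4 + 0 + 1 + 25 + 36 = 166
h = 1/6 + (-2)²/166 = 0.166667 + 0.0240964 = 0.191

h = 0.191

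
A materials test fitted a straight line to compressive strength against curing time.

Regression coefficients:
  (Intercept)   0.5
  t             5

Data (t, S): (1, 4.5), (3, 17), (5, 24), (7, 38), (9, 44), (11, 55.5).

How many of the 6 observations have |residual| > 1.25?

t=1: ŷ = 0.5 + 5·1 = 5.5; r = 4.5 − 5.5 = -1
t=3: ŷ = 0.5 + 5·3 = 15.5; r = 17 − 15.5 = 1.5
t=5: ŷ = 0.5 + 5·5 = 25.5; r = 24 − 25.5 = -1.5
t=7: ŷ = 0.5 + 5·7 = 35.5; r = 38 − 35.5 = 2.5
t=9: ŷ = 0.5 + 5·9 = 45.5; r = 44 − 45.5 = -1.5
t=11: ŷ = 0.5 + 5·11 = 55.5; r = 55.5 − 55.5 = 0
|r| > 1.25: t=3 (|r|=1.5), t=5 (|r|=1.5), t=7 (|r|=2.5), t=9 (|r|=1.5) → 4

4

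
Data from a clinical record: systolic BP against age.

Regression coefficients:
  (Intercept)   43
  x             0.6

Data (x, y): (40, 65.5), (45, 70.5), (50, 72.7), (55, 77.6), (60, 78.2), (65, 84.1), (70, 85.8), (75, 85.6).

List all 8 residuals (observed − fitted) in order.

x=40: ŷ = 43 + 0.6·40 = 67; r = 65.5 − 67 = -1.5
x=45: ŷ = 43 + 0.6·45 = 70; r = 70.5 − 70 = 0.5
x=50: ŷ = 43 + 0.6·50 = 73; r = 72.7 − 73 = -0.3
x=55: ŷ = 43 + 0.6·55 = 76; r = 77.6 − 76 = 1.6
x=60: ŷ = 43 + 0.6·60 = 79; r = 78.2 − 79 = -0.8
x=65: ŷ = 43 + 0.6·65 = 82; r = 84.1 − 82 = 2.1
x=70: ŷ = 43 + 0.6·70 = 85; r = 85.8 − 85 = 0.8
x=75: ŷ = 43 + 0.6·75 = 88; r = 85.6 − 88 = -2.4

-1.5, 0.5, -0.3, 1.6, -0.8, 2.1, 0.8, -2.4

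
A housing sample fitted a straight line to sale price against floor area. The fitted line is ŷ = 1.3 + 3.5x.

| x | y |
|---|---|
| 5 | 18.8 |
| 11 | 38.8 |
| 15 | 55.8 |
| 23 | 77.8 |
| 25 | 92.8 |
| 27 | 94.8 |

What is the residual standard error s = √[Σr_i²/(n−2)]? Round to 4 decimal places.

s = 3.0822

x=5: ŷ = 1.3 + 3.5·5 = 18.8; r = 18.8 − 18.8 = 0
x=11: ŷ = 1.3 + 3.5·11 = 39.8; r = 38.8 − 39.8 = -1
x=15: ŷ = 1.3 + 3.5·15 = 53.8; r = 55.8 − 53.8 = 2
x=23: ŷ = 1.3 + 3.5·23 = 81.8; r = 77.8 − 81.8 = -4
x=25: ŷ = 1.3 + 3.5·25 = 88.8; r = 92.8 − 88.8 = 4
x=27: ŷ = 1.3 + 3.5·27 = 95.8; r = 94.8 − 95.8 = -1
SSE = 0 + 1 + 4 + 16 + 16 + 1 = 38
s = √(38/4) = √9.5 ≈ 3.0822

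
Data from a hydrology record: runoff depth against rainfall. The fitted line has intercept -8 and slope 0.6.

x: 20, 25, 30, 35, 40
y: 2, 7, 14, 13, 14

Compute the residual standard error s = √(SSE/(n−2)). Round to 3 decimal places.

x=20: ŷ = -8 + 0.6·20 = 4; r = 2 − 4 = -2
x=25: ŷ = -8 + 0.6·25 = 7; r = 7 − 7 = 0
x=30: ŷ = -8 + 0.6·30 = 10; r = 14 − 10 = 4
x=35: ŷ = -8 + 0.6·35 = 13; r = 13 − 13 = 0
x=40: ŷ = -8 + 0.6·40 = 16; r = 14 − 16 = -2
SSE = 4 + 0 + 16 + 0 + 4 = 24
s = √(24/3) = √8 ≈ 2.828

s = 2.828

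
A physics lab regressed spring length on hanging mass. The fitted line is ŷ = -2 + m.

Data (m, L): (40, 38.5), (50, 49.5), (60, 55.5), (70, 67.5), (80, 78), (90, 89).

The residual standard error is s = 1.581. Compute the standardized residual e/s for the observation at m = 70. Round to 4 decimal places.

ŷ = -2 + 70 = 68
e = 67.5 − 68 = -0.5
e/s = -0.5 / 1.581 = -0.3163

-0.3163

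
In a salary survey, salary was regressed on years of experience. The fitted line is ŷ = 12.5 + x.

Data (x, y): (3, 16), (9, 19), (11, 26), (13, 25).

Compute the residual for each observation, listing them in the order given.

0.5, -2.5, 2.5, -0.5

x=3: ŷ = 12.5 + 3 = 15.5; r = 16 − 15.5 = 0.5
x=9: ŷ = 12.5 + 9 = 21.5; r = 19 − 21.5 = -2.5
x=11: ŷ = 12.5 + 11 = 23.5; r = 26 − 23.5 = 2.5
x=13: ŷ = 12.5 + 13 = 25.5; r = 25 − 25.5 = -0.5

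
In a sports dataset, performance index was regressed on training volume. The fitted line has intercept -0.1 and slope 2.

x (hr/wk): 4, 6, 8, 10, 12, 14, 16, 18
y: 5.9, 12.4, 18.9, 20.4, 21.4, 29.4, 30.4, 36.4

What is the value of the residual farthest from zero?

x=4: ŷ = -0.1 + 2·4 = 7.9; r = 5.9 − 7.9 = -2
x=6: ŷ = -0.1 + 2·6 = 11.9; r = 12.4 − 11.9 = 0.5
x=8: ŷ = -0.1 + 2·8 = 15.9; r = 18.9 − 15.9 = 3
x=10: ŷ = -0.1 + 2·10 = 19.9; r = 20.4 − 19.9 = 0.5
x=12: ŷ = -0.1 + 2·12 = 23.9; r = 21.4 − 23.9 = -2.5
x=14: ŷ = -0.1 + 2·14 = 27.9; r = 29.4 − 27.9 = 1.5
x=16: ŷ = -0.1 + 2·16 = 31.9; r = 30.4 − 31.9 = -1.5
x=18: ŷ = -0.1 + 2·18 = 35.9; r = 36.4 − 35.9 = 0.5
Largest |r| is 3 at x = 8, residual 3.

r = 3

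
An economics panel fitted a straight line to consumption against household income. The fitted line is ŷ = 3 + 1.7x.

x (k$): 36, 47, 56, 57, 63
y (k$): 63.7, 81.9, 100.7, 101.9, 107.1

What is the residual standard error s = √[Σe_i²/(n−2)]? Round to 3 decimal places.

s = 2.614

x=36: ŷ = 3 + 1.7·36 = 64.2; e = 63.7 − 64.2 = -0.5
x=47: ŷ = 3 + 1.7·47 = 82.9; e = 81.9 − 82.9 = -1
x=56: ŷ = 3 + 1.7·56 = 98.2; e = 100.7 − 98.2 = 2.5
x=57: ŷ = 3 + 1.7·57 = 99.9; e = 101.9 − 99.9 = 2
x=63: ŷ = 3 + 1.7·63 = 110.1; e = 107.1 − 110.1 = -3
SSE = 0.25 + 1 + 6.25 + 4 + 9 = 20.5
s = √(20.5/3) = √6.83333 ≈ 2.614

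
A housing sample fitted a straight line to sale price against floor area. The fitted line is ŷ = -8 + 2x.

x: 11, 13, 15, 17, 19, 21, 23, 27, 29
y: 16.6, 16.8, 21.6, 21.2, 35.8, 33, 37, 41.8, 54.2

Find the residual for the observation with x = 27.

e = -4.2

ŷ = -8 + 2·27 = 46
e = 41.8 − 46 = -4.2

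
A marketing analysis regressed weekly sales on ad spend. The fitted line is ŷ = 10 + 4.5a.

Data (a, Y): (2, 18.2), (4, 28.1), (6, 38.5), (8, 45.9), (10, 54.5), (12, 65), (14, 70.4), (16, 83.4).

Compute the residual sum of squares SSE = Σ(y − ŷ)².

SSE = 12.88

a=2: ŷ = 10 + 4.5·2 = 19; e = 18.2 − 19 = -0.8
a=4: ŷ = 10 + 4.5·4 = 28; e = 28.1 − 28 = 0.1
a=6: ŷ = 10 + 4.5·6 = 37; e = 38.5 − 37 = 1.5
a=8: ŷ = 10 + 4.5·8 = 46; e = 45.9 − 46 = -0.1
a=10: ŷ = 10 + 4.5·10 = 55; e = 54.5 − 55 = -0.5
a=12: ŷ = 10 + 4.5·12 = 64; e = 65 − 64 = 1
a=14: ŷ = 10 + 4.5·14 = 73; e = 70.4 − 73 = -2.6
a=16: ŷ = 10 + 4.5·16 = 82; e = 83.4 − 82 = 1.4
SSE = 0.64 + 0.01 + 2.25 + 0.01 + 0.25 + 1 + 6.76 + 1.96 = 12.88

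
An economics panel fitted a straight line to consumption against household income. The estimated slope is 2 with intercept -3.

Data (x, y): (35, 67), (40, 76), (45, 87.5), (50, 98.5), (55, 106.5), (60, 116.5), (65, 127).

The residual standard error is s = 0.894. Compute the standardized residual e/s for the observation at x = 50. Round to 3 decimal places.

1.678

ŷ = -3 + 2·50 = 97
e = 98.5 − 97 = 1.5
e/s = 1.5 / 0.894 = 1.678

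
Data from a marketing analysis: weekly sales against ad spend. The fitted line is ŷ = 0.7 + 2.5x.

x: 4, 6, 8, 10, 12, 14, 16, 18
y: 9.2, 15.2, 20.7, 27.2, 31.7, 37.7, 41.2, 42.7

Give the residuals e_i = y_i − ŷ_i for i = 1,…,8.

-1.5, -0.5, 0, 1.5, 1, 2, 0.5, -3

x=4: ŷ = 0.7 + 2.5·4 = 10.7; e = 9.2 − 10.7 = -1.5
x=6: ŷ = 0.7 + 2.5·6 = 15.7; e = 15.2 − 15.7 = -0.5
x=8: ŷ = 0.7 + 2.5·8 = 20.7; e = 20.7 − 20.7 = 0
x=10: ŷ = 0.7 + 2.5·10 = 25.7; e = 27.2 − 25.7 = 1.5
x=12: ŷ = 0.7 + 2.5·12 = 30.7; e = 31.7 − 30.7 = 1
x=14: ŷ = 0.7 + 2.5·14 = 35.7; e = 37.7 − 35.7 = 2
x=16: ŷ = 0.7 + 2.5·16 = 40.7; e = 41.2 − 40.7 = 0.5
x=18: ŷ = 0.7 + 2.5·18 = 45.7; e = 42.7 − 45.7 = -3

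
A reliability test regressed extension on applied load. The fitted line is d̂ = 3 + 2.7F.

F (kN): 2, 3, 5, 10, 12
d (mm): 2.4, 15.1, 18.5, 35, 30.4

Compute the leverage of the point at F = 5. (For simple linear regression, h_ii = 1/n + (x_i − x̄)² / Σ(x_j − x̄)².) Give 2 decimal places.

F̄ = (2 + 3 + 5 + 10 + 12)/5 = 6.4
Σ(F − F̄)² = 19.36 + 11.56 + 1.96 + 12.96 + 31.36 = 77.2
h = 1/5 + (-1.4)²/77.2 = 0.2 + 0.0253886 = 0.23

h = 0.23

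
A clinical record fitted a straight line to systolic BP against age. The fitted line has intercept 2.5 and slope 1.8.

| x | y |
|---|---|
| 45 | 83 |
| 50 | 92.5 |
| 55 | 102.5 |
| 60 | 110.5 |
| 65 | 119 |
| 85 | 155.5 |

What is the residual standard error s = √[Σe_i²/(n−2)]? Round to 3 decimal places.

x=45: ŷ = 2.5 + 1.8·45 = 83.5; e = 83 − 83.5 = -0.5
x=50: ŷ = 2.5 + 1.8·50 = 92.5; e = 92.5 − 92.5 = 0
x=55: ŷ = 2.5 + 1.8·55 = 101.5; e = 102.5 − 101.5 = 1
x=60: ŷ = 2.5 + 1.8·60 = 110.5; e = 110.5 − 110.5 = 0
x=65: ŷ = 2.5 + 1.8·65 = 119.5; e = 119 − 119.5 = -0.5
x=85: ŷ = 2.5 + 1.8·85 = 155.5; e = 155.5 − 155.5 = 0
SSE = 0.25 + 0 + 1 + 0 + 0.25 + 0 = 1.5
s = √(1.5/4) = √0.375 ≈ 0.612

s = 0.612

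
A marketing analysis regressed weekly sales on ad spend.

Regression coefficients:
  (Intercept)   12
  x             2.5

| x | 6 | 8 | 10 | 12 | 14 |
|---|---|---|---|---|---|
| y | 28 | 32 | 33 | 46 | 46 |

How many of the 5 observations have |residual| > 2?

x=6: ŷ = 12 + 2.5·6 = 27; e = 28 − 27 = 1
x=8: ŷ = 12 + 2.5·8 = 32; e = 32 − 32 = 0
x=10: ŷ = 12 + 2.5·10 = 37; e = 33 − 37 = -4
x=12: ŷ = 12 + 2.5·12 = 42; e = 46 − 42 = 4
x=14: ŷ = 12 + 2.5·14 = 47; e = 46 − 47 = -1
|e| > 2: x=10 (|e|=4), x=12 (|e|=4) → 2

2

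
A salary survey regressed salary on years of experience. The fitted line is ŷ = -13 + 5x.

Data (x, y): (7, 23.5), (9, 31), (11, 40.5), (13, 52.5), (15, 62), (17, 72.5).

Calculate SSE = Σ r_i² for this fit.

SSE = 6

x=7: ŷ = -13 + 5·7 = 22; r = 23.5 − 22 = 1.5
x=9: ŷ = -13 + 5·9 = 32; r = 31 − 32 = -1
x=11: ŷ = -13 + 5·11 = 42; r = 40.5 − 42 = -1.5
x=13: ŷ = -13 + 5·13 = 52; r = 52.5 − 52 = 0.5
x=15: ŷ = -13 + 5·15 = 62; r = 62 − 62 = 0
x=17: ŷ = -13 + 5·17 = 72; r = 72.5 − 72 = 0.5
SSE = 2.25 + 1 + 2.25 + 0.25 + 0 + 0.25 = 6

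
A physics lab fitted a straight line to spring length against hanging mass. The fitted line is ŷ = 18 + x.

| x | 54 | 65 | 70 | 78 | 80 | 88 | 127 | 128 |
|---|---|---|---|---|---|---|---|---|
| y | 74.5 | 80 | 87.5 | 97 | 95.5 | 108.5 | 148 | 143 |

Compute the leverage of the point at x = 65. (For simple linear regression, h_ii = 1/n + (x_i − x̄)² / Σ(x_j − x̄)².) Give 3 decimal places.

x̄ = (54 + 65 + 70 + 78 + 80 + 88 + 127 + 128)/8 = 86.25
Σ(x − x̄)² = 1040.06 + 451.562 + 264.062 + 68.0625 + 39.0625 + 3.0625 + 1660.56 + 1743.06 = 5269.5
h = 1/8 + (-21.25)²/5269.5 = 0.125 + 0.0856936 = 0.211

h = 0.211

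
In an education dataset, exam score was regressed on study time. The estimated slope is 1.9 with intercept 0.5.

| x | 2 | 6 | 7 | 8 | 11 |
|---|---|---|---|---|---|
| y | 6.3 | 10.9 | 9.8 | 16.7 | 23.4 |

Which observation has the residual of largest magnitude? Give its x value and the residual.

x=2: ŷ = 0.5 + 1.9·2 = 4.3; r = 6.3 − 4.3 = 2
x=6: ŷ = 0.5 + 1.9·6 = 11.9; r = 10.9 − 11.9 = -1
x=7: ŷ = 0.5 + 1.9·7 = 13.8; r = 9.8 − 13.8 = -4
x=8: ŷ = 0.5 + 1.9·8 = 15.7; r = 16.7 − 15.7 = 1
x=11: ŷ = 0.5 + 1.9·11 = 21.4; r = 23.4 − 21.4 = 2
Largest |r| is 4 at x = 7, residual -4.

x = 7, r = -4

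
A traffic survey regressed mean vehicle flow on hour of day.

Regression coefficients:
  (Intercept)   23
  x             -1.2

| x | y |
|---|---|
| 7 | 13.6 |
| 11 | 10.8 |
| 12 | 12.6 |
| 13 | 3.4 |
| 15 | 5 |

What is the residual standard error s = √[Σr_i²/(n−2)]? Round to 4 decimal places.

s = 3.3665

x=7: ŷ = 23 − 1.2·7 = 14.6; r = 13.6 − 14.6 = -1
x=11: ŷ = 23 − 1.2·11 = 9.8; r = 10.8 − 9.8 = 1
x=12: ŷ = 23 − 1.2·12 = 8.6; r = 12.6 − 8.6 = 4
x=13: ŷ = 23 − 1.2·13 = 7.4; r = 3.4 − 7.4 = -4
x=15: ŷ = 23 − 1.2·15 = 5; r = 5 − 5 = 0
SSE = 1 + 1 + 16 + 16 + 0 = 34
s = √(34/3) = √11.3333 ≈ 3.3665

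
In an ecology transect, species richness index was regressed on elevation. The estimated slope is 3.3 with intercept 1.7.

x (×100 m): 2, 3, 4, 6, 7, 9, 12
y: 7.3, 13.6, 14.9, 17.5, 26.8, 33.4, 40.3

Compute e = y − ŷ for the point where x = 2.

e = -1

ŷ = 1.7 + 3.3·2 = 8.3
e = 7.3 − 8.3 = -1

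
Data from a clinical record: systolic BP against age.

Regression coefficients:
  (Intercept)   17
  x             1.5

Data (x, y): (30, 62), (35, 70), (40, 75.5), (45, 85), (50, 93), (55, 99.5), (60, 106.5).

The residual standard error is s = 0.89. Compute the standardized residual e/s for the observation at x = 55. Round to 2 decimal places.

ŷ = 17 + 1.5·55 = 99.5
e = 99.5 − 99.5 = 0
e/s = 0 / 0.89 = 0.00

0.00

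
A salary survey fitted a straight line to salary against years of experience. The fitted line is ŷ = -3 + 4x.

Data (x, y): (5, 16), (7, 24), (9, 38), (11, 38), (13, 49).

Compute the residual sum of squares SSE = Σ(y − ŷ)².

SSE = 36

x=5: ŷ = -3 + 4·5 = 17; r = 16 − 17 = -1
x=7: ŷ = -3 + 4·7 = 25; r = 24 − 25 = -1
x=9: ŷ = -3 + 4·9 = 33; r = 38 − 33 = 5
x=11: ŷ = -3 + 4·11 = 41; r = 38 − 41 = -3
x=13: ŷ = -3 + 4·13 = 49; r = 49 − 49 = 0
SSE = 1 + 1 + 25 + 9 + 0 = 36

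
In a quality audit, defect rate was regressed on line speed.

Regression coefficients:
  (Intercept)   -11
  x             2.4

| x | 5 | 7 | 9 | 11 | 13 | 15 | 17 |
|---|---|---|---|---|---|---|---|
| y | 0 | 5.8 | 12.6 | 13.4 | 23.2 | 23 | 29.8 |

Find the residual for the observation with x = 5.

ŷ = -11 + 2.4·5 = 1
r = 0 − 1 = -1

r = -1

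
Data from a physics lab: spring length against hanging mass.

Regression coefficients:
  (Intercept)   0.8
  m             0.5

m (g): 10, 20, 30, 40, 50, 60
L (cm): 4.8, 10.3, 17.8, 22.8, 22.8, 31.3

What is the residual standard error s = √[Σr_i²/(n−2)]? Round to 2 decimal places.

m=10: ŷ = 0.8 + 0.5·10 = 5.8; r = 4.8 − 5.8 = -1
m=20: ŷ = 0.8 + 0.5·20 = 10.8; r = 10.3 − 10.8 = -0.5
m=30: ŷ = 0.8 + 0.5·30 = 15.8; r = 17.8 − 15.8 = 2
m=40: ŷ = 0.8 + 0.5·40 = 20.8; r = 22.8 − 20.8 = 2
m=50: ŷ = 0.8 + 0.5·50 = 25.8; r = 22.8 − 25.8 = -3
m=60: ŷ = 0.8 + 0.5·60 = 30.8; r = 31.3 − 30.8 = 0.5
SSE = 1 + 0.25 + 4 + 4 + 9 + 0.25 = 18.5
s = √(18.5/4) = √4.625 ≈ 2.15

s = 2.15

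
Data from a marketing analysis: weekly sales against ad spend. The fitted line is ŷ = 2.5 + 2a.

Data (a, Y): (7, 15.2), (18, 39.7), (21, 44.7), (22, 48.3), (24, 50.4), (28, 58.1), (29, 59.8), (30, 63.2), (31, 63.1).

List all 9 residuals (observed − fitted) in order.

a=7: ŷ = 2.5 + 2·7 = 16.5; r = 15.2 − 16.5 = -1.3
a=18: ŷ = 2.5 + 2·18 = 38.5; r = 39.7 − 38.5 = 1.2
a=21: ŷ = 2.5 + 2·21 = 44.5; r = 44.7 − 44.5 = 0.2
a=22: ŷ = 2.5 + 2·22 = 46.5; r = 48.3 − 46.5 = 1.8
a=24: ŷ = 2.5 + 2·24 = 50.5; r = 50.4 − 50.5 = -0.1
a=28: ŷ = 2.5 + 2·28 = 58.5; r = 58.1 − 58.5 = -0.4
a=29: ŷ = 2.5 + 2·29 = 60.5; r = 59.8 − 60.5 = -0.7
a=30: ŷ = 2.5 + 2·30 = 62.5; r = 63.2 − 62.5 = 0.7
a=31: ŷ = 2.5 + 2·31 = 64.5; r = 63.1 − 64.5 = -1.4

-1.3, 1.2, 0.2, 1.8, -0.1, -0.4, -0.7, 0.7, -1.4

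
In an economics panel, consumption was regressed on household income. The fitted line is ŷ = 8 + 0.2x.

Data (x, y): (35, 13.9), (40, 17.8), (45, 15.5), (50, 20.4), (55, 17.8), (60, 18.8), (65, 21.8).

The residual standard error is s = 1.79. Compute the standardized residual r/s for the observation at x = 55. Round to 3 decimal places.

ŷ = 8 + 0.2·55 = 19
r = 17.8 − 19 = -1.2
r/s = -1.2 / 1.79 = -0.670

-0.670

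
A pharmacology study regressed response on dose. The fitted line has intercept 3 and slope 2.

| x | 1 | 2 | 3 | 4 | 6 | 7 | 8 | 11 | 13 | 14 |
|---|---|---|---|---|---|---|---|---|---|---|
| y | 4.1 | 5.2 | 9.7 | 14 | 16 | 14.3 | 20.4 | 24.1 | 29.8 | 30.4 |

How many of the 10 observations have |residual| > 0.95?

x=1: ŷ = 3 + 2·1 = 5; r = 4.1 − 5 = -0.9
x=2: ŷ = 3 + 2·2 = 7; r = 5.2 − 7 = -1.8
x=3: ŷ = 3 + 2·3 = 9; r = 9.7 − 9 = 0.7
x=4: ŷ = 3 + 2·4 = 11; r = 14 − 11 = 3
x=6: ŷ = 3 + 2·6 = 15; r = 16 − 15 = 1
x=7: ŷ = 3 + 2·7 = 17; r = 14.3 − 17 = -2.7
x=8: ŷ = 3 + 2·8 = 19; r = 20.4 − 19 = 1.4
x=11: ŷ = 3 + 2·11 = 25; r = 24.1 − 25 = -0.9
x=13: ŷ = 3 + 2·13 = 29; r = 29.8 − 29 = 0.8
x=14: ŷ = 3 + 2·14 = 31; r = 30.4 − 31 = -0.6
|r| > 0.95: x=2 (|r|=1.8), x=4 (|r|=3), x=6 (|r|=1), x=7 (|r|=2.7), x=8 (|r|=1.4) → 5

5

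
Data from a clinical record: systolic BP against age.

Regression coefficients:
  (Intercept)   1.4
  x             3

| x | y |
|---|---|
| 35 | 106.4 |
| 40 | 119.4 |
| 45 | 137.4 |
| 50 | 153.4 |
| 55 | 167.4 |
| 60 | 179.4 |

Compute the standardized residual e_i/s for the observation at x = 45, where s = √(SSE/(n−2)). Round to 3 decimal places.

x=35: ŷ = 1.4 + 3·35 = 106.4; e = 106.4 − 106.4 = 0
x=40: ŷ = 1.4 + 3·40 = 121.4; e = 119.4 − 121.4 = -2
x=45: ŷ = 1.4 + 3·45 = 136.4; e = 137.4 − 136.4 = 1
x=50: ŷ = 1.4 + 3·50 = 151.4; e = 153.4 − 151.4 = 2
x=55: ŷ = 1.4 + 3·55 = 166.4; e = 167.4 − 166.4 = 1
x=60: ŷ = 1.4 + 3·60 = 181.4; e = 179.4 − 181.4 = -2
SSE = 0 + 4 + 1 + 4 + 1 + 4 = 14
s = √(14/4) = 1.87083
e/s = 1 / 1.87083 = 0.535

0.535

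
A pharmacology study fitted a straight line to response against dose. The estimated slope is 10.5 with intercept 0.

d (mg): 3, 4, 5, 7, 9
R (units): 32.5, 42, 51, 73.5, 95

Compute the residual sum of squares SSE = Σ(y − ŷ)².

d=3: ŷ = 10.5·3 = 31.5; e = 32.5 − 31.5 = 1
d=4: ŷ = 10.5·4 = 42; e = 42 − 42 = 0
d=5: ŷ = 10.5·5 = 52.5; e = 51 − 52.5 = -1.5
d=7: ŷ = 10.5·7 = 73.5; e = 73.5 − 73.5 = 0
d=9: ŷ = 10.5·9 = 94.5; e = 95 − 94.5 = 0.5
SSE = 1 + 0 + 2.25 + 0 + 0.25 = 3.5

SSE = 3.5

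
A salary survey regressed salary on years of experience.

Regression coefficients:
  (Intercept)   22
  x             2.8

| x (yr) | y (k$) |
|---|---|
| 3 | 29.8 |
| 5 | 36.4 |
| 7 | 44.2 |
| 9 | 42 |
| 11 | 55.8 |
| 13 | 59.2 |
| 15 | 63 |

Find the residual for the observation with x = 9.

r = -5.2

ŷ = 22 + 2.8·9 = 47.2
r = 42 − 47.2 = -5.2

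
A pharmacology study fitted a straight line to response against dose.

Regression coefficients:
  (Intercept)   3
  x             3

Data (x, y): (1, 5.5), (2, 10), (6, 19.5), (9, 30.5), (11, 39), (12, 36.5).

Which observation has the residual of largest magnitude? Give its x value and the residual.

x = 11, r = 3

x=1: ŷ = 3 + 3·1 = 6; r = 5.5 − 6 = -0.5
x=2: ŷ = 3 + 3·2 = 9; r = 10 − 9 = 1
x=6: ŷ = 3 + 3·6 = 21; r = 19.5 − 21 = -1.5
x=9: ŷ = 3 + 3·9 = 30; r = 30.5 − 30 = 0.5
x=11: ŷ = 3 + 3·11 = 36; r = 39 − 36 = 3
x=12: ŷ = 3 + 3·12 = 39; r = 36.5 − 39 = -2.5
Largest |r| is 3 at x = 11, residual 3.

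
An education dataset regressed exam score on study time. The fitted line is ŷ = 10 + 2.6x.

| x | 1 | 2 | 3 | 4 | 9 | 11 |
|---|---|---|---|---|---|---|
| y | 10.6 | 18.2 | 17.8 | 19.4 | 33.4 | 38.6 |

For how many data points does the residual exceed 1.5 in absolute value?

x=1: ŷ = 10 + 2.6·1 = 12.6; r = 10.6 − 12.6 = -2
x=2: ŷ = 10 + 2.6·2 = 15.2; r = 18.2 − 15.2 = 3
x=3: ŷ = 10 + 2.6·3 = 17.8; r = 17.8 − 17.8 = 0
x=4: ŷ = 10 + 2.6·4 = 20.4; r = 19.4 − 20.4 = -1
x=9: ŷ = 10 + 2.6·9 = 33.4; r = 33.4 − 33.4 = 0
x=11: ŷ = 10 + 2.6·11 = 38.6; r = 38.6 − 38.6 = 0
|r| > 1.5: x=1 (|r|=2), x=2 (|r|=3) → 2

2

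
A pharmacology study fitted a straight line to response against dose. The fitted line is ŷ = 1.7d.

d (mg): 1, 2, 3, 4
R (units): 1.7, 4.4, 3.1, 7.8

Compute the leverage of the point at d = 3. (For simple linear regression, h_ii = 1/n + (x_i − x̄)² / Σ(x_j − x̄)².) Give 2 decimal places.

h = 0.30

d̄ = (1 + 2 + 3 + 4)/4 = 2.5
Σ(d − d̄)² = 2.25 + 0.25 + 0.25 + 2.25 = 5
h = 1/4 + (0.5)²/5 = 0.25 + 0.05 = 0.30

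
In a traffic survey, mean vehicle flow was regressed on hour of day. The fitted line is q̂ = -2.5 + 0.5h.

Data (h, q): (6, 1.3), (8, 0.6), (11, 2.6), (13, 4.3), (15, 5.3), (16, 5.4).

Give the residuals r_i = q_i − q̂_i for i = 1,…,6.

0.8, -0.9, -0.4, 0.3, 0.3, -0.1

h=6: q̂ = -2.5 + 0.5·6 = 0.5; r = 1.3 − 0.5 = 0.8
h=8: q̂ = -2.5 + 0.5·8 = 1.5; r = 0.6 − 1.5 = -0.9
h=11: q̂ = -2.5 + 0.5·11 = 3; r = 2.6 − 3 = -0.4
h=13: q̂ = -2.5 + 0.5·13 = 4; r = 4.3 − 4 = 0.3
h=15: q̂ = -2.5 + 0.5·15 = 5; r = 5.3 − 5 = 0.3
h=16: q̂ = -2.5 + 0.5·16 = 5.5; r = 5.4 − 5.5 = -0.1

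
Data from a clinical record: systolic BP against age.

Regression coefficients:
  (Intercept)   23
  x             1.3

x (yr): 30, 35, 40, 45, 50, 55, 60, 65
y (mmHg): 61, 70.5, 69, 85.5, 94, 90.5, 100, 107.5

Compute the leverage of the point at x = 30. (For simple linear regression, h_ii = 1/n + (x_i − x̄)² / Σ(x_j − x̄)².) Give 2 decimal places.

x̄ = (30 + 35 + 40 + 45 + 50 + 55 + 60 + 65)/8 = 47.5
Σ(x − x̄)² = 306.25 + 156.25 + 56.25 + 6.25 + 6.25 + 56.25 + 156.25 + 306.25 = 1050
h = 1/8 + (-17.5)²/1050 = 0.125 + 0.291667 = 0.42

h = 0.42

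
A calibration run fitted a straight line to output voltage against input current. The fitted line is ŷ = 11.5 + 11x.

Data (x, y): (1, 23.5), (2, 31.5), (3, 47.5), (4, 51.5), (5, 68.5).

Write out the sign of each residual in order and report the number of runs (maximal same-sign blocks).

x=1: ŷ = 11.5 + 11·1 = 22.5; r = 23.5 − 22.5 = 1
x=2: ŷ = 11.5 + 11·2 = 33.5; r = 31.5 − 33.5 = -2
x=3: ŷ = 11.5 + 11·3 = 44.5; r = 47.5 − 44.5 = 3
x=4: ŷ = 11.5 + 11·4 = 55.5; r = 51.5 − 55.5 = -4
x=5: ŷ = 11.5 + 11·5 = 66.5; r = 68.5 − 66.5 = 2
Signs: + − + − +
Runs: +×1, −×1, +×1, −×1, +×1 → 5

5 runs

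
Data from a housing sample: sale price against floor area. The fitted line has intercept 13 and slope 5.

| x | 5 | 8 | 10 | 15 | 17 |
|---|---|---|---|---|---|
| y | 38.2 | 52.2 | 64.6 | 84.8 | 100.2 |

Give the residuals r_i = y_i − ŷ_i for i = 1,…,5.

0.2, -0.8, 1.6, -3.2, 2.2

x=5: ŷ = 13 + 5·5 = 38; r = 38.2 − 38 = 0.2
x=8: ŷ = 13 + 5·8 = 53; r = 52.2 − 53 = -0.8
x=10: ŷ = 13 + 5·10 = 63; r = 64.6 − 63 = 1.6
x=15: ŷ = 13 + 5·15 = 88; r = 84.8 − 88 = -3.2
x=17: ŷ = 13 + 5·17 = 98; r = 100.2 − 98 = 2.2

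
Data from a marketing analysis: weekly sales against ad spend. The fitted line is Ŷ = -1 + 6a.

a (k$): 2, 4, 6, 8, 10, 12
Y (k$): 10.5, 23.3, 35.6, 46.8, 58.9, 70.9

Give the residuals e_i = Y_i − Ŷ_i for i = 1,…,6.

a=2: Ŷ = -1 + 6·2 = 11; e = 10.5 − 11 = -0.5
a=4: Ŷ = -1 + 6·4 = 23; e = 23.3 − 23 = 0.3
a=6: Ŷ = -1 + 6·6 = 35; e = 35.6 − 35 = 0.6
a=8: Ŷ = -1 + 6·8 = 47; e = 46.8 − 47 = -0.2
a=10: Ŷ = -1 + 6·10 = 59; e = 58.9 − 59 = -0.1
a=12: Ŷ = -1 + 6·12 = 71; e = 70.9 − 71 = -0.1

-0.5, 0.3, 0.6, -0.2, -0.1, -0.1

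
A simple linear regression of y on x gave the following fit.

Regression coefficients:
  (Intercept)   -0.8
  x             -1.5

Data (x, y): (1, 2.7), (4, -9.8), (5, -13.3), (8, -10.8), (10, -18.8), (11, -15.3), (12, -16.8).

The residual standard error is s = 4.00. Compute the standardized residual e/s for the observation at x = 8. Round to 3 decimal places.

0.500

ŷ = -0.8 − 1.5·8 = -12.8
e = -10.8 − (-12.8) = 2
e/s = 2 / 4.00 = 0.500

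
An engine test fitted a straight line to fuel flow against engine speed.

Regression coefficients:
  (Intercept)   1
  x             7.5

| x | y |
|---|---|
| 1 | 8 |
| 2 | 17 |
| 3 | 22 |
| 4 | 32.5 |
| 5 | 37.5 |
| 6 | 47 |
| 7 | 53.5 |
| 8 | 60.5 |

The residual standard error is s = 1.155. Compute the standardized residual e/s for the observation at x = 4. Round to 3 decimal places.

1.299

ŷ = 1 + 7.5·4 = 31
e = 32.5 − 31 = 1.5
e/s = 1.5 / 1.155 = 1.299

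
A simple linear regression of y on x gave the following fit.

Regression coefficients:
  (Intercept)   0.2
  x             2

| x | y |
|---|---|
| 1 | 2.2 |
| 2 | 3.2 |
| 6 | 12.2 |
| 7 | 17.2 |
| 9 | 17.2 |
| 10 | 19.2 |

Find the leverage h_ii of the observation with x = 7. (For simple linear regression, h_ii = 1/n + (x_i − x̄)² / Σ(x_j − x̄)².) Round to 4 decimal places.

h = 0.1870

x̄ = (1 + 2 + 6 + 7 + 9 + 10)/6 = 5.83333
Σ(x − x̄)² = 23.3611 + 14.6944 + 0.0277778 + 1.36111 + 10.0278 + 17.3611 = 66.8333
h = 1/6 + (1.16667)²/66.8333 = 0.166667 + 0.0203658 = 0.1870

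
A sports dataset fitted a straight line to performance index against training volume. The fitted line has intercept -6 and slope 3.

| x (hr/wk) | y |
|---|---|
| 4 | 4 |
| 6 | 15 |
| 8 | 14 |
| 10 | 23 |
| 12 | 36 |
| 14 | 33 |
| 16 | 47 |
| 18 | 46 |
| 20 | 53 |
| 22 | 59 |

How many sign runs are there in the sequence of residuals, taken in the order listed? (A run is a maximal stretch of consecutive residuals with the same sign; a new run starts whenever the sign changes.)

7 runs

x=4: ŷ = -6 + 3·4 = 6; r = 4 − 6 = -2
x=6: ŷ = -6 + 3·6 = 12; r = 15 − 12 = 3
x=8: ŷ = -6 + 3·8 = 18; r = 14 − 18 = -4
x=10: ŷ = -6 + 3·10 = 24; r = 23 − 24 = -1
x=12: ŷ = -6 + 3·12 = 30; r = 36 − 30 = 6
x=14: ŷ = -6 + 3·14 = 36; r = 33 − 36 = -3
x=16: ŷ = -6 + 3·16 = 42; r = 47 − 42 = 5
x=18: ŷ = -6 + 3·18 = 48; r = 46 − 48 = -2
x=20: ŷ = -6 + 3·20 = 54; r = 53 − 54 = -1
x=22: ŷ = -6 + 3·22 = 60; r = 59 − 60 = -1
Signs: − + − − + − + − − −
Runs: −×1, +×1, −×2, +×1, −×1, +×1, −×3 → 7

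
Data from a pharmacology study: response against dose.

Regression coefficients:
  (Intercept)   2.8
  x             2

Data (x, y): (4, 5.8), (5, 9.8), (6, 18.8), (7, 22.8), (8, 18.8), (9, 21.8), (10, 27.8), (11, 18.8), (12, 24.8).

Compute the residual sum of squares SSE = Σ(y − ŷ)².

x=4: ŷ = 2.8 + 2·4 = 10.8; r = 5.8 − 10.8 = -5
x=5: ŷ = 2.8 + 2·5 = 12.8; r = 9.8 − 12.8 = -3
x=6: ŷ = 2.8 + 2·6 = 14.8; r = 18.8 − 14.8 = 4
x=7: ŷ = 2.8 + 2·7 = 16.8; r = 22.8 − 16.8 = 6
x=8: ŷ = 2.8 + 2·8 = 18.8; r = 18.8 − 18.8 = 0
x=9: ŷ = 2.8 + 2·9 = 20.8; r = 21.8 − 20.8 = 1
x=10: ŷ = 2.8 + 2·10 = 22.8; r = 27.8 − 22.8 = 5
x=11: ŷ = 2.8 + 2·11 = 24.8; r = 18.8 − 24.8 = -6
x=12: ŷ = 2.8 + 2·12 = 26.8; r = 24.8 − 26.8 = -2
SSE = 25 + 9 + 16 + 36 + 0 + 1 + 25 + 36 + 4 = 152

SSE = 152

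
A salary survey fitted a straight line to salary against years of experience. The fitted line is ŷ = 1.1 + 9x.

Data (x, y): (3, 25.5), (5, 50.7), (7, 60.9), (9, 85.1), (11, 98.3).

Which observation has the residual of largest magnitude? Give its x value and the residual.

x = 5, r = 4.6

x=3: ŷ = 1.1 + 9·3 = 28.1; r = 25.5 − 28.1 = -2.6
x=5: ŷ = 1.1 + 9·5 = 46.1; r = 50.7 − 46.1 = 4.6
x=7: ŷ = 1.1 + 9·7 = 64.1; r = 60.9 − 64.1 = -3.2
x=9: ŷ = 1.1 + 9·9 = 82.1; r = 85.1 − 82.1 = 3
x=11: ŷ = 1.1 + 9·11 = 100.1; r = 98.3 − 100.1 = -1.8
Largest |r| is 4.6 at x = 5, residual 4.6.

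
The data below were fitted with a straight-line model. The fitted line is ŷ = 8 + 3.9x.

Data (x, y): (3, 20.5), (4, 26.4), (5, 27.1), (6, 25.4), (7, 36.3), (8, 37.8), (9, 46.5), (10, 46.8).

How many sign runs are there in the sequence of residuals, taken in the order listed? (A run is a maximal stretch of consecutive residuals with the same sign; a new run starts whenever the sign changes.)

6 runs

x=3: ŷ = 8 + 3.9·3 = 19.7; e = 20.5 − 19.7 = 0.8
x=4: ŷ = 8 + 3.9·4 = 23.6; e = 26.4 − 23.6 = 2.8
x=5: ŷ = 8 + 3.9·5 = 27.5; e = 27.1 − 27.5 = -0.4
x=6: ŷ = 8 + 3.9·6 = 31.4; e = 25.4 − 31.4 = -6
x=7: ŷ = 8 + 3.9·7 = 35.3; e = 36.3 − 35.3 = 1
x=8: ŷ = 8 + 3.9·8 = 39.2; e = 37.8 − 39.2 = -1.4
x=9: ŷ = 8 + 3.9·9 = 43.1; e = 46.5 − 43.1 = 3.4
x=10: ŷ = 8 + 3.9·10 = 47; e = 46.8 − 47 = -0.2
Signs: + + − − + − + −
Runs: +×2, −×2, +×1, −×1, +×1, −×1 → 6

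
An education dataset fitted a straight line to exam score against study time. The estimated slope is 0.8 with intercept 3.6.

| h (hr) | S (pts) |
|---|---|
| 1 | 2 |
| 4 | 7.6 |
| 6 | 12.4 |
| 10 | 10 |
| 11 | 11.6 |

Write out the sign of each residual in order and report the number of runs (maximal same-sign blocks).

h=1: Ŝ = 3.6 + 0.8·1 = 4.4; e = 2 − 4.4 = -2.4
h=4: Ŝ = 3.6 + 0.8·4 = 6.8; e = 7.6 − 6.8 = 0.8
h=6: Ŝ = 3.6 + 0.8·6 = 8.4; e = 12.4 − 8.4 = 4
h=10: Ŝ = 3.6 + 0.8·10 = 11.6; e = 10 − 11.6 = -1.6
h=11: Ŝ = 3.6 + 0.8·11 = 12.4; e = 11.6 − 12.4 = -0.8
Signs: − + + − −
Runs: −×1, +×2, −×2 → 3

3 runs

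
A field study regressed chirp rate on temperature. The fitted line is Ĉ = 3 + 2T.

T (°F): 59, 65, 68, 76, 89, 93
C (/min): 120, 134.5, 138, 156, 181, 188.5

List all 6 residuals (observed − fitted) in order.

-1, 1.5, -1, 1, 0, -0.5

T=59: Ĉ = 3 + 2·59 = 121; e = 120 − 121 = -1
T=65: Ĉ = 3 + 2·65 = 133; e = 134.5 − 133 = 1.5
T=68: Ĉ = 3 + 2·68 = 139; e = 138 − 139 = -1
T=76: Ĉ = 3 + 2·76 = 155; e = 156 − 155 = 1
T=89: Ĉ = 3 + 2·89 = 181; e = 181 − 181 = 0
T=93: Ĉ = 3 + 2·93 = 189; e = 188.5 − 189 = -0.5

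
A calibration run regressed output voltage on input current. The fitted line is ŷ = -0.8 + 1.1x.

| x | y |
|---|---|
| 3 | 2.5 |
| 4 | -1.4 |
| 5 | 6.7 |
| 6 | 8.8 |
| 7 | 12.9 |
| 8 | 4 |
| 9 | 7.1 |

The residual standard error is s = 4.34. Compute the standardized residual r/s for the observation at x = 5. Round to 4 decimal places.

0.4608

ŷ = -0.8 + 1.1·5 = 4.7
r = 6.7 − 4.7 = 2
r/s = 2 / 4.34 = 0.4608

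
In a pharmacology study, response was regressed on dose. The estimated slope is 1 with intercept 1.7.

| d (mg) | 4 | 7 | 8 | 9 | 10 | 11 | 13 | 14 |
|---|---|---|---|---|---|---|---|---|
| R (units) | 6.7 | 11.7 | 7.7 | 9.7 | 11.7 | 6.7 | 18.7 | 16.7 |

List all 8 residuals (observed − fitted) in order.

d=4: R̂ = 1.7 + 4 = 5.7; e = 6.7 − 5.7 = 1
d=7: R̂ = 1.7 + 7 = 8.7; e = 11.7 − 8.7 = 3
d=8: R̂ = 1.7 + 8 = 9.7; e = 7.7 − 9.7 = -2
d=9: R̂ = 1.7 + 9 = 10.7; e = 9.7 − 10.7 = -1
d=10: R̂ = 1.7 + 10 = 11.7; e = 11.7 − 11.7 = 0
d=11: R̂ = 1.7 + 11 = 12.7; e = 6.7 − 12.7 = -6
d=13: R̂ = 1.7 + 13 = 14.7; e = 18.7 − 14.7 = 4
d=14: R̂ = 1.7 + 14 = 15.7; e = 16.7 − 15.7 = 1

1, 3, -2, -1, 0, -6, 4, 1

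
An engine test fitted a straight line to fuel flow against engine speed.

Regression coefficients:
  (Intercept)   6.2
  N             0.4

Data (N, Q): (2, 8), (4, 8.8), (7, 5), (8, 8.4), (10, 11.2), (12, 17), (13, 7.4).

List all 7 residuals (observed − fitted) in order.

N=2: ŷ = 6.2 + 0.4·2 = 7; r = 8 − 7 = 1
N=4: ŷ = 6.2 + 0.4·4 = 7.8; r = 8.8 − 7.8 = 1
N=7: ŷ = 6.2 + 0.4·7 = 9; r = 5 − 9 = -4
N=8: ŷ = 6.2 + 0.4·8 = 9.4; r = 8.4 − 9.4 = -1
N=10: ŷ = 6.2 + 0.4·10 = 10.2; r = 11.2 − 10.2 = 1
N=12: ŷ = 6.2 + 0.4·12 = 11; r = 17 − 11 = 6
N=13: ŷ = 6.2 + 0.4·13 = 11.4; r = 7.4 − 11.4 = -4

1, 1, -4, -1, 1, 6, -4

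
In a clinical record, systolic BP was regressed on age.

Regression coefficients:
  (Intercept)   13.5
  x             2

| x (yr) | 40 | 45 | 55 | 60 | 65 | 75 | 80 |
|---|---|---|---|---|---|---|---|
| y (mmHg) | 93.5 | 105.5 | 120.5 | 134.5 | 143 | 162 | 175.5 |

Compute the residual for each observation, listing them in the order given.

x=40: ŷ = 13.5 + 2·40 = 93.5; e = 93.5 − 93.5 = 0
x=45: ŷ = 13.5 + 2·45 = 103.5; e = 105.5 − 103.5 = 2
x=55: ŷ = 13.5 + 2·55 = 123.5; e = 120.5 − 123.5 = -3
x=60: ŷ = 13.5 + 2·60 = 133.5; e = 134.5 − 133.5 = 1
x=65: ŷ = 13.5 + 2·65 = 143.5; e = 143 − 143.5 = -0.5
x=75: ŷ = 13.5 + 2·75 = 163.5; e = 162 − 163.5 = -1.5
x=80: ŷ = 13.5 + 2·80 = 173.5; e = 175.5 − 173.5 = 2

0, 2, -3, 1, -0.5, -1.5, 2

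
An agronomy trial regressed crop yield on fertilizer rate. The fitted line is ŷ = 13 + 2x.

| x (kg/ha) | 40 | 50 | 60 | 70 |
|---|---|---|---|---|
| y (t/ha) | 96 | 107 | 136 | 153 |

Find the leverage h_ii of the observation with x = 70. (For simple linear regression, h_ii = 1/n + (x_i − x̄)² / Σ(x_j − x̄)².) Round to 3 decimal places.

h = 0.700

x̄ = (40 + 50 + 60 + 70)/4 = 55
Σ(x − x̄)² = 225 + 25 + 25 + 225 = 500
h = 1/4 + (15)²/500 = 0.25 + 0.45 = 0.700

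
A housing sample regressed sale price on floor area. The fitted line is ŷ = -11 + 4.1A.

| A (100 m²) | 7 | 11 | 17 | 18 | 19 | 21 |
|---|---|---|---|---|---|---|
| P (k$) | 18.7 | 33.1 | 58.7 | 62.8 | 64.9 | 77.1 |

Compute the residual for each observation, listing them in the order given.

1, -1, 0, 0, -2, 2

A=7: ŷ = -11 + 4.1·7 = 17.7; e = 18.7 − 17.7 = 1
A=11: ŷ = -11 + 4.1·11 = 34.1; e = 33.1 − 34.1 = -1
A=17: ŷ = -11 + 4.1·17 = 58.7; e = 58.7 − 58.7 = 0
A=18: ŷ = -11 + 4.1·18 = 62.8; e = 62.8 − 62.8 = 0
A=19: ŷ = -11 + 4.1·19 = 66.9; e = 64.9 − 66.9 = -2
A=21: ŷ = -11 + 4.1·21 = 75.1; e = 77.1 − 75.1 = 2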